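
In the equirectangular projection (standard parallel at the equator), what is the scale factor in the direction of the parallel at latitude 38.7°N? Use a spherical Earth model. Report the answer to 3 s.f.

Plate carrée maps x = Rλ, y = Rφ. The meridian scale is h = 1 and the parallel scale is k = 1/cos φ = sec φ.
k = 1/cos 38.7° = 1/0.7804 = 1.281.

1.28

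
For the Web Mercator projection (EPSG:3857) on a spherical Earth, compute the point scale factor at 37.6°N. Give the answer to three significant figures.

1.26

For Mercator, h = k = sec φ (a conformal cylindrical projection has a single point scale, 1/cos φ).
k = 1/cos 37.6° = 1/0.7923 = 1.262.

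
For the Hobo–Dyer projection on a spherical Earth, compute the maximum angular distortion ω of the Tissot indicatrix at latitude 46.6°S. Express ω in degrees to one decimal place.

16.4°

Hobo–Dyer is a cylindrical equal-area projection with standard parallels at ±37.5°. Cylindrical equal-area (φ₀ = 37.5°): h = cos φ / cos 37.5° along meridians, k = cos 37.5° / cos φ along parallels; h·k = 1.
At 46.6°: h = 0.8661, k = 1.155; principal scales a = 1.155, b = 0.8661.
sin(ω/2) = (a − b)/(a + b) = 0.2886/2.021 = 0.1428, so ω = 2 arcsin(0.1428) ≈ 16.4°.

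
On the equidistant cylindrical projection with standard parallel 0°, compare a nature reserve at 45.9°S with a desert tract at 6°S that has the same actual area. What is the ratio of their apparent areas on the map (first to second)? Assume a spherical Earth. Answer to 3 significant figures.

1.43

For the equirectangular projection with φ₀ = 0 (plate carrée), h = 1 along meridians and k = sec φ along parallels.
Areal scale at 45.9°: h·k = 1.000 × 1.437 = 1.437.
Areal scale at 6°: h·k = 1.000 × 1.006 = 1.006.
Ratio = 1.437/1.006 ≈ 1.43.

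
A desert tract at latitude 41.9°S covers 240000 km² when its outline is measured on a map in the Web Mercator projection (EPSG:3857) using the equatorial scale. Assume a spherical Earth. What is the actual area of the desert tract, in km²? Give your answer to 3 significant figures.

133000 km²

The Mercator projection is conformal; its linear scale factor is the same in every direction and equals sec φ = 1/cos φ.
Areal scale = k² = sec²φ = 1/cos²(41.9°) = 1/0.7443² = 1.805.
True area = apparent / (areal scale) = 240000 / 1.805 ≈ 133000 km².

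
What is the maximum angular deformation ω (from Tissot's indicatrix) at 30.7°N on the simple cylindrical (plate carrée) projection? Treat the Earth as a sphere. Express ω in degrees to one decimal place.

8.6°

Plate carrée maps x = Rλ, y = Rφ. The meridian scale is h = 1 and the parallel scale is k = 1/cos φ = sec φ.
At 30.7°: h = 1.000, k = 1.163; principal scales a = 1.163, b = 1.000.
sin(ω/2) = (a − b)/(a + b) = 0.1630/2.163 = 0.07535, so ω = 2 arcsin(0.07535) ≈ 8.6°.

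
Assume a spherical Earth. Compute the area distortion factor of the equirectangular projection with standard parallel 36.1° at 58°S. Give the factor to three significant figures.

With standard parallel φ₀ = 36.1°, the equirectangular projection gives x = Rλ cos φ₀, y = Rφ, so h = 1 and k = cos 36.1° / cos φ.
Areal scale = h·k = 1 × cos φ₀ / cos φ; at 58°, h = 1.000, k = 1.525, so h·k = 1.525.

1.52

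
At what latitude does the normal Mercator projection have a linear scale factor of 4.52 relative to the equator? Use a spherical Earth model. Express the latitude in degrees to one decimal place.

77.2°

Mercator scale is k = sec φ = 1/cos φ.
1/cos φ = 4.52  ⇒  cos φ = 0.2212  ⇒  φ = arccos(0.2212) ≈ 77.2°.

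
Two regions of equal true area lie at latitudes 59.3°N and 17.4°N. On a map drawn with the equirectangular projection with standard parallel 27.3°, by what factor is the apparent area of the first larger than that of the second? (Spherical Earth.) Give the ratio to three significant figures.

1.87

In the equirectangular projection with standard parallel φ₀ = 27.3° (x = Rλ cos φ₀, y = Rφ), meridians are true-scale (h = 1) and the parallel scale is k = cos φ₀ / cos φ.
Areal scale at 59.3°: h·k = 1.000 × 1.741 = 1.741.
Areal scale at 17.4°: h·k = 1.000 × 0.9312 = 0.9312.
Ratio = 1.741/0.9312 ≈ 1.87.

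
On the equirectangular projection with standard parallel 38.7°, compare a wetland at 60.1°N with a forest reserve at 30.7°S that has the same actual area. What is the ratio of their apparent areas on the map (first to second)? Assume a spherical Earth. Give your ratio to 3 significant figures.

In the equirectangular projection with standard parallel φ₀ = 38.7° (x = Rλ cos φ₀, y = Rφ), meridians are true-scale (h = 1) and the parallel scale is k = cos φ₀ / cos φ.
Areal scale at 60.1°: h·k = 1.000 × 1.566 = 1.566.
Areal scale at 30.7°: h·k = 1.000 × 0.9076 = 0.9076.
Ratio = 1.566/0.9076 ≈ 1.72.

1.72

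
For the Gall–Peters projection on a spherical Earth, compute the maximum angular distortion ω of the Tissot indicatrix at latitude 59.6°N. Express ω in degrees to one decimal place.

37.6°

The Gall–Peters projection is cylindrical equal-area with φ₀ = 45°. Cylindrical equal-area (φ₀ = 45°): h = cos φ / cos 45° along meridians, k = cos 45° / cos φ along parallels; h·k = 1.
At 59.6°: h = 0.7156, k = 1.397; principal scales a = 1.397, b = 0.7156.
sin(ω/2) = (a − b)/(a + b) = 0.6817/2.113 = 0.3226, so ω = 2 arcsin(0.3226) ≈ 37.6°.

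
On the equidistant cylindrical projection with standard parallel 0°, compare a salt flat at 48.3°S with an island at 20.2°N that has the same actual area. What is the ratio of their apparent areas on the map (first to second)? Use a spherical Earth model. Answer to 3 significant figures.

1.41

Plate carrée maps x = Rλ, y = Rφ. The meridian scale is h = 1 and the parallel scale is k = 1/cos φ = sec φ.
Areal scale at 48.3°: h·k = 1.000 × 1.503 = 1.503.
Areal scale at 20.2°: h·k = 1.000 × 1.066 = 1.066.
Ratio = 1.503/1.066 ≈ 1.41.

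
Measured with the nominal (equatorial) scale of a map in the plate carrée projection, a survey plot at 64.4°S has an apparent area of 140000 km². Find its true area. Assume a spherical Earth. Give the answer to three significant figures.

Plate carrée maps x = Rλ, y = Rφ. The meridian scale is h = 1 and the parallel scale is k = 1/cos φ = sec φ.
Areal scale = h·k = 1 × sec φ; at 64.4°, h = 1.000, k = 2.314, so h·k = 2.314.
True area = apparent / (areal scale) = 140000 / 2.314 ≈ 60500 km².

60500 km²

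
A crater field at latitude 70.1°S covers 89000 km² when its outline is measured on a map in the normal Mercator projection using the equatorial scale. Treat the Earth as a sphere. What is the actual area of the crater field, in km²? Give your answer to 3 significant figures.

The Mercator projection is conformal; its linear scale factor is the same in every direction and equals sec φ = 1/cos φ.
Areal scale = k² = sec²φ = 1/cos²(70.1°) = 1/0.3404² = 8.631.
True area = apparent / (areal scale) = 89000 / 8.631 ≈ 10300 km².

10300 km²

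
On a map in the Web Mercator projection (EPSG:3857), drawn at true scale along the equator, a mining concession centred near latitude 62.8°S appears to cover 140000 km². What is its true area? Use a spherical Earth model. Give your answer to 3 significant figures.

The Mercator projection is conformal; its linear scale factor is the same in every direction and equals sec φ = 1/cos φ.
Areal scale = k² = sec²φ = 1/cos²(62.8°) = 1/0.4571² = 4.786.
True area = apparent / (areal scale) = 140000 / 4.786 ≈ 29300 km².

29300 km²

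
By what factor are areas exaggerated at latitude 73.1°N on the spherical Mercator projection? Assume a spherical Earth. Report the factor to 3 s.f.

The Mercator projection is conformal; its linear scale factor is the same in every direction and equals sec φ = 1/cos φ.
Areal scale = k² = sec²φ = 1/cos²(73.1°) = 1/0.2907² = 11.83.

11.8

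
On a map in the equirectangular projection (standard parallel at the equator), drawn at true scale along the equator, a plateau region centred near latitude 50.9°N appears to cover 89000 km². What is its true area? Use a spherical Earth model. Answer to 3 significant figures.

In the plate carrée (x = Rλ, y = Rφ), meridians are true-scale (h = 1) and parallels are stretched by k = sec φ.
Areal scale = h·k = 1 × sec φ; at 50.9°, h = 1.000, k = 1.586, so h·k = 1.586.
True area = apparent / (areal scale) = 89000 / 1.586 ≈ 56100 km².

56100 km²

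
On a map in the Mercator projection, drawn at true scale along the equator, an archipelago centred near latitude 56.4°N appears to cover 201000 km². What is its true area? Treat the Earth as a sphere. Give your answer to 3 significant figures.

61600 km²

For Mercator, h = k = sec φ (a conformal cylindrical projection has a single point scale, 1/cos φ).
Areal scale = k² = sec²φ = 1/cos²(56.4°) = 1/0.5534² = 3.265.
True area = apparent / (areal scale) = 201000 / 3.265 ≈ 61600 km².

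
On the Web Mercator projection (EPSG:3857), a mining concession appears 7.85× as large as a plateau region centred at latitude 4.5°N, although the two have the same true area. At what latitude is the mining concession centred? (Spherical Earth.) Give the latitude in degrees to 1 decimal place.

For equal true areas on Mercator, apparent areas scale as sec²φ, so the ratio is cos²φ₂ / cos²φ₁.
cos²φ₂ / cos²φ₁ = 7.85  ⇒  cos φ₁ = cos 4.5° / √7.85 = 0.9969/2.802 = 0.3558.
φ₁ = arccos(0.3558) ≈ 69.2°.

69.2°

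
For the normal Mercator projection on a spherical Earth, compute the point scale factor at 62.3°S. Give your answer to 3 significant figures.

Mercator is conformal, so the point scale is isotropic: h = k = sec φ = 1/cos φ.
k = 1/cos 62.3° = 1/0.4648 = 2.151.

2.15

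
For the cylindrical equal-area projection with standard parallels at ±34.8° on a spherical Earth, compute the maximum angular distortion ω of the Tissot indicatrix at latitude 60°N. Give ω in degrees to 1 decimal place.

A cylindrical equal-area projection with standard parallel φ₀ has meridian scale h = cos φ / cos φ₀ and parallel scale k = cos φ₀ / cos φ (so areas are preserved, h·k = 1).
At 60°: h = 0.6089, k = 1.642; principal scales a = 1.642, b = 0.6089.
sin(ω/2) = (a − b)/(a + b) = 1.033/2.251 = 0.4590, so ω = 2 arcsin(0.4590) ≈ 54.7°.

54.7°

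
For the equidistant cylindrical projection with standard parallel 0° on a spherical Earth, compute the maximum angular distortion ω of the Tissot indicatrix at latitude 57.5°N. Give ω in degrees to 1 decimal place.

For the equirectangular projection with φ₀ = 0 (plate carrée), h = 1 along meridians and k = sec φ along parallels.
At 57.5°: h = 1.000, k = 1.861; principal scales a = 1.861, b = 1.000.
sin(ω/2) = (a − b)/(a + b) = 0.8612/2.861 = 0.3010, so ω = 2 arcsin(0.3010) ≈ 35.0°.

35.0°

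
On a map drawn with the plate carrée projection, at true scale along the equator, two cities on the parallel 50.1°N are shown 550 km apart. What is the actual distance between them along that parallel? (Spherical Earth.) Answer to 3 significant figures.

353 km

For the equirectangular projection with φ₀ = 0 (plate carrée), h = 1 along meridians and k = sec φ along parallels.
Along the parallel at 50.1°, map distances are exaggerated by k = sec 50.1° = 1.559.
True distance = 550 / 1.559 = 550 × cos 50.1° ≈ 353 km.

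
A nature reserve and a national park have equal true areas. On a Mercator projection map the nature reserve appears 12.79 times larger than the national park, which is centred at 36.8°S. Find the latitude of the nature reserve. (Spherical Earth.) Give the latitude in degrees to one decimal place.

On Mercator, (apparent₁)/(apparent₂) = sec²φ₁ / sec²φ₂ when true areas are equal.
cos²φ₂ / cos²φ₁ = 12.79  ⇒  cos φ₁ = cos 36.8° / √12.79 = 0.8007/3.576 = 0.2239.
φ₁ = arccos(0.2239) ≈ 77.1°.

77.1°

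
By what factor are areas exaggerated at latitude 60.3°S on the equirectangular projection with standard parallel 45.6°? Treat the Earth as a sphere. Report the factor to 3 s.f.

With standard parallel φ₀ = 45.6°, the equirectangular projection gives x = Rλ cos φ₀, y = Rφ, so h = 1 and k = cos 45.6° / cos φ.
Areal scale = h·k = 1 × cos φ₀ / cos φ; at 60.3°, h = 1.000, k = 1.412, so h·k = 1.412.

1.41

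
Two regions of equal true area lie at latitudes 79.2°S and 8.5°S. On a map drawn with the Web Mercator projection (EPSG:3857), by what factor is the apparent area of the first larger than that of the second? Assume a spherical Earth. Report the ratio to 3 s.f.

Mercator is conformal with k = sec φ, so areal scale = k² = sec²φ.
At 79.2°: sec²(79.2°) = 1/0.1874² = 28.48.
At 8.5°: sec²(8.5°) = 1/0.9890² = 1.022.
Ratio = 28.48/1.022 = cos²(8.5°)/cos²(79.2°) ≈ 27.9.

27.9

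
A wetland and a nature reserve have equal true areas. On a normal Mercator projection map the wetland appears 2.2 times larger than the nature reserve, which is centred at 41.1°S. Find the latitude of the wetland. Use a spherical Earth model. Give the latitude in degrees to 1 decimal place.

59.5°

On Mercator, (apparent₁)/(apparent₂) = sec²φ₁ / sec²φ₂ when true areas are equal.
cos²φ₂ / cos²φ₁ = 2.2  ⇒  cos φ₁ = cos 41.1° / √2.2 = 0.7536/1.483 = 0.5081.
φ₁ = arccos(0.5081) ≈ 59.5°.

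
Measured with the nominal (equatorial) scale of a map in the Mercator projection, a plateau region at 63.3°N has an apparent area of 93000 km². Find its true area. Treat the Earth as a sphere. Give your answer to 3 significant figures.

Mercator is conformal, so the point scale is isotropic: h = k = sec φ = 1/cos φ.
Areal scale = k² = sec²φ = 1/cos²(63.3°) = 1/0.4493² = 4.953.
True area = apparent / (areal scale) = 93000 / 4.953 ≈ 18800 km².

18800 km²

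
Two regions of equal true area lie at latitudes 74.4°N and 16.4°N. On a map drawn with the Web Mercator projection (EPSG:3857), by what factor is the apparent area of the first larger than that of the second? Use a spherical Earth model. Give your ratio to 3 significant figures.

Mercator areal scale is sec²φ.
At 74.4°: sec²(74.4°) = 1/0.2689² = 13.83.
At 16.4°: sec²(16.4°) = 1/0.9593² = 1.087.
Ratio = 13.83/1.087 = cos²(16.4°)/cos²(74.4°) ≈ 12.7.

12.7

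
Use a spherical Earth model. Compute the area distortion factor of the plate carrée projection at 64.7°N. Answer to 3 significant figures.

2.34

In the plate carrée (x = Rλ, y = Rφ), meridians are true-scale (h = 1) and parallels are stretched by k = sec φ.
Areal scale = h·k = 1 × sec φ; at 64.7°, h = 1.000, k = 2.340, so h·k = 2.340.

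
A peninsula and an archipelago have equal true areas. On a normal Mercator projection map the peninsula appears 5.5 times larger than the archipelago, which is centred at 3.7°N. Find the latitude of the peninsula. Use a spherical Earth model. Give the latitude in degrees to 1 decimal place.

For equal true areas on Mercator, apparent areas scale as sec²φ, so the ratio is cos²φ₂ / cos²φ₁.
cos²φ₂ / cos²φ₁ = 5.5  ⇒  cos φ₁ = cos 3.7° / √5.5 = 0.9979/2.345 = 0.4255.
φ₁ = arccos(0.4255) ≈ 64.8°.

64.8°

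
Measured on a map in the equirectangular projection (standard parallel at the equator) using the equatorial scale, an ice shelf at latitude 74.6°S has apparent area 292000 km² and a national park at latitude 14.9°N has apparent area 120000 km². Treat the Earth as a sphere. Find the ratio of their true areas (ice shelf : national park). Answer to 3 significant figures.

On the plate carrée, areal scale = h·k = 1 × sec φ, so true area = apparent × cos φ.
True area of ice shelf: 292000 × cos(74.6°) = 292000 × 0.2656 = 77540 km².
True area of national park: 120000 × cos(14.9°) = 120000 × 0.9664 = 116000 km².
Ratio = 77540 / 116000 ≈ 0.669.

0.669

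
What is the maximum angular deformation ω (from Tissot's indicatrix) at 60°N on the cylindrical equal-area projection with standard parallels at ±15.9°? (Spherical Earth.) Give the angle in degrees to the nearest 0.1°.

A cylindrical equal-area projection with standard parallel φ₀ has meridian scale h = cos φ / cos φ₀ and parallel scale k = cos φ₀ / cos φ (so areas are preserved, h·k = 1).
At 60°: h = 0.5199, k = 1.923; principal scales a = 1.923, b = 0.5199.
sin(ω/2) = (a − b)/(a + b) = 1.404/2.443 = 0.5744, so ω = 2 arcsin(0.5744) ≈ 70.1°.

70.1°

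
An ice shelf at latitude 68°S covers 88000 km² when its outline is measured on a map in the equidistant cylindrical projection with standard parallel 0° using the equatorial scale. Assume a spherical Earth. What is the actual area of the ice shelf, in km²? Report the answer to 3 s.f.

Plate carrée maps x = Rλ, y = Rφ. The meridian scale is h = 1 and the parallel scale is k = 1/cos φ = sec φ.
Areal scale = h·k = 1 × sec φ; at 68°, h = 1.000, k = 2.669, so h·k = 2.669.
True area = apparent / (areal scale) = 88000 / 2.669 ≈ 33000 km².

33000 km²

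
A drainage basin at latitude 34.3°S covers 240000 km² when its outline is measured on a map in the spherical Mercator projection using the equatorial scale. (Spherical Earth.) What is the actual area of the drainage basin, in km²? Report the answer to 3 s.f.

For Mercator, h = k = sec φ (a conformal cylindrical projection has a single point scale, 1/cos φ).
Areal scale = k² = sec²φ = 1/cos²(34.3°) = 1/0.8261² = 1.465.
True area = apparent / (areal scale) = 240000 / 1.465 ≈ 164000 km².

164000 km²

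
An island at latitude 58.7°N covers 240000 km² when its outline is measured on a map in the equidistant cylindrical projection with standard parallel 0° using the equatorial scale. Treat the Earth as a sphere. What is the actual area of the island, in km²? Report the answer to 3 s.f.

For the equirectangular projection with φ₀ = 0 (plate carrée), h = 1 along meridians and k = sec φ along parallels.
Areal scale = h·k = 1 × sec φ; at 58.7°, h = 1.000, k = 1.925, so h·k = 1.925.
True area = apparent / (areal scale) = 240000 / 1.925 ≈ 125000 km².

125000 km²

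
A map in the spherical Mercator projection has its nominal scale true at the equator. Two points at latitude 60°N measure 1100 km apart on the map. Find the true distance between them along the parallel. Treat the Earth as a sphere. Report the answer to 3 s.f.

Mercator is conformal, so the point scale is isotropic: h = k = sec φ = 1/cos φ.
Along the parallel at 60°, map distances are exaggerated by k = sec 60° = 2.000.
True distance = 1100 / 2.000 = 1100 × cos 60° ≈ 550 km.

550 km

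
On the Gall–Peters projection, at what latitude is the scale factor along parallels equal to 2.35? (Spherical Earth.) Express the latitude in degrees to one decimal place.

Gall–Peters is a cylindrical equal-area projection with standard parallels at ±45°. Cylindrical equal-area (φ₀ = 45°): h = cos φ / cos 45° along meridians, k = cos 45° / cos φ along parallels; h·k = 1.
k = cos φ₀ / cos φ = 2.35  ⇒  cos φ = cos 45° / 2.35 = 0.3009.
φ = arccos(0.3009) ≈ 72.5°.

72.5°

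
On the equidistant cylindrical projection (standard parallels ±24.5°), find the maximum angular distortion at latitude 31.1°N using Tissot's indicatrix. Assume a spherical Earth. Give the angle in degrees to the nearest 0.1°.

3.5°

In the equirectangular projection with standard parallel φ₀ = 24.5° (x = Rλ cos φ₀, y = Rφ), meridians are true-scale (h = 1) and the parallel scale is k = cos φ₀ / cos φ.
At 31.1°: h = 1.000, k = 1.063; principal scales a = 1.063, b = 1.000.
sin(ω/2) = (a − b)/(a + b) = 0.06271/2.063 = 0.03040, so ω = 2 arcsin(0.03040) ≈ 3.5°.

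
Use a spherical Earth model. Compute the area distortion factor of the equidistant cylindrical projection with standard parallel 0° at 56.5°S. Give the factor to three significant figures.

1.81

For the equirectangular projection with φ₀ = 0 (plate carrée), h = 1 along meridians and k = sec φ along parallels.
Areal scale = h·k = 1 × sec φ; at 56.5°, h = 1.000, k = 1.812, so h·k = 1.812.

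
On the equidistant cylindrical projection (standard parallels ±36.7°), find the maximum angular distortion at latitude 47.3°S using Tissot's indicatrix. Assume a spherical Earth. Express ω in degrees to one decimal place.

9.6°

The equidistant cylindrical projection with φ₀ = 36.7° has h = 1 (meridians true) and k = cos φ₀ / cos φ along parallels.
At 47.3°: h = 1.000, k = 1.182; principal scales a = 1.182, b = 1.000.
sin(ω/2) = (a − b)/(a + b) = 0.1823/2.182 = 0.08353, so ω = 2 arcsin(0.08353) ≈ 9.6°.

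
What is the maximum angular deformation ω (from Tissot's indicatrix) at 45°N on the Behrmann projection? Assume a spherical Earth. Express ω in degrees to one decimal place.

23.1°

Behrmann is a cylindrical equal-area projection with standard parallels at ±30°. Cylindrical equal-area (φ₀ = 30°): h = cos φ / cos 30° along meridians, k = cos 30° / cos φ along parallels; h·k = 1.
At 45°: h = 0.8165, k = 1.225; principal scales a = 1.225, b = 0.8165.
sin(ω/2) = (a − b)/(a + b) = 0.4082/2.041 = 0.2000, so ω = 2 arcsin(0.2000) ≈ 23.1°.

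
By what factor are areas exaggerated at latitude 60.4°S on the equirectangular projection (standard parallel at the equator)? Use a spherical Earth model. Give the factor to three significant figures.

2.02

For the equirectangular projection with φ₀ = 0 (plate carrée), h = 1 along meridians and k = sec φ along parallels.
Areal scale = h·k = 1 × sec φ; at 60.4°, h = 1.000, k = 2.025, so h·k = 2.025.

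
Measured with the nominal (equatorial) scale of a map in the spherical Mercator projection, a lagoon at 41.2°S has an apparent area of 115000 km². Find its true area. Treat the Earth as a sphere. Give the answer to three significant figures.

Mercator is conformal, so the point scale is isotropic: h = k = sec φ = 1/cos φ.
Areal scale = k² = sec²φ = 1/cos²(41.2°) = 1/0.7524² = 1.766.
True area = apparent / (areal scale) = 115000 / 1.766 ≈ 65100 km².

65100 km²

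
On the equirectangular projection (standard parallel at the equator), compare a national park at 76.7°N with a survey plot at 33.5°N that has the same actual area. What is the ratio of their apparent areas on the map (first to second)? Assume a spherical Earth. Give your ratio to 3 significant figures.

In the plate carrée (x = Rλ, y = Rφ), meridians are true-scale (h = 1) and parallels are stretched by k = sec φ.
Areal scale at 76.7°: h·k = 1.000 × 4.347 = 4.347.
Areal scale at 33.5°: h·k = 1.000 × 1.199 = 1.199.
Ratio = 4.347/1.199 ≈ 3.62.

3.62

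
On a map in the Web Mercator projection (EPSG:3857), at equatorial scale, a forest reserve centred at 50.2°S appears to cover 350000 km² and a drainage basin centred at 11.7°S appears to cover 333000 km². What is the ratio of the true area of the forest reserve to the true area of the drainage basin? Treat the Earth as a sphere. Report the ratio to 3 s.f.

0.449

Since Mercator area scale is 1/cos²φ, the true area equals the apparent area multiplied by cos²φ.
True area of forest reserve: 350000 × cos²(50.2°) = 350000 × 0.4097 = 143400 km².
True area of drainage basin: 333000 × cos²(11.7°) = 333000 × 0.9589 = 319300 km².
Ratio = 143400 / 319300 ≈ 0.449.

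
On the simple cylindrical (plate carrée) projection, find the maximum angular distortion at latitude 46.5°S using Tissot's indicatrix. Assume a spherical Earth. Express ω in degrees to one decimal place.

Plate carrée maps x = Rλ, y = Rφ. The meridian scale is h = 1 and the parallel scale is k = 1/cos φ = sec φ.
At 46.5°: h = 1.000, k = 1.453; principal scales a = 1.453, b = 1.000.
sin(ω/2) = (a − b)/(a + b) = 0.4527/2.453 = 0.1846, so ω = 2 arcsin(0.1846) ≈ 21.3°.

21.3°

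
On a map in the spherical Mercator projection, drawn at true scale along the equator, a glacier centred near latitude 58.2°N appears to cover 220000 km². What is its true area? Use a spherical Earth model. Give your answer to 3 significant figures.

Mercator is conformal, so the point scale is isotropic: h = k = sec φ = 1/cos φ.
Areal scale = k² = sec²φ = 1/cos²(58.2°) = 1/0.5270² = 3.601.
True area = apparent / (areal scale) = 220000 / 3.601 ≈ 61100 km².

61100 km²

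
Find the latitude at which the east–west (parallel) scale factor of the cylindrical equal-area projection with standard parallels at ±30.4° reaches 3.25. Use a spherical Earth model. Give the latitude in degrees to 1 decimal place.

74.6°

A cylindrical equal-area projection with standard parallel φ₀ has meridian scale h = cos φ / cos φ₀ and parallel scale k = cos φ₀ / cos φ (so areas are preserved, h·k = 1).
k = cos φ₀ / cos φ = 3.25  ⇒  cos φ = cos 30.4° / 3.25 = 0.2654.
φ = arccos(0.2654) ≈ 74.6°.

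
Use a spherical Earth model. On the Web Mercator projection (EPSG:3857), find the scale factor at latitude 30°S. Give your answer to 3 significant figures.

Mercator is conformal, so the point scale is isotropic: h = k = sec φ = 1/cos φ.
k = 1/cos 30° = 1/0.8660 = 1.155.

1.15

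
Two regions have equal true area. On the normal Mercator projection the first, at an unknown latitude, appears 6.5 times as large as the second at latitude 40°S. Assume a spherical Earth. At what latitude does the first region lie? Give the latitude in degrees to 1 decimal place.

On Mercator, (apparent₁)/(apparent₂) = sec²φ₁ / sec²φ₂ when true areas are equal.
cos²φ₂ / cos²φ₁ = 6.5  ⇒  cos φ₁ = cos 40° / √6.5 = 0.7660/2.550 = 0.3005.
φ₁ = arccos(0.3005) ≈ 72.5°.

72.5°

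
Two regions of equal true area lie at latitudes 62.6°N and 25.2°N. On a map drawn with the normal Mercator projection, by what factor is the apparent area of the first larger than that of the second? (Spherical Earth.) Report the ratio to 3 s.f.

3.87

Mercator areal scale is sec²φ.
At 62.6°: sec²(62.6°) = 1/0.4602² = 4.722.
At 25.2°: sec²(25.2°) = 1/0.9048² = 1.221.
Ratio = 4.722/1.221 = cos²(25.2°)/cos²(62.6°) ≈ 3.87.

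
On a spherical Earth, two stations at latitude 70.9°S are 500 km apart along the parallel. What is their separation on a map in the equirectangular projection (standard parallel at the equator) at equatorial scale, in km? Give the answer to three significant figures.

For the equirectangular projection with φ₀ = 0 (plate carrée), h = 1 along meridians and k = sec φ along parallels.
Along the parallel, k = sec 70.9° = 1/0.3272 = 3.056.
Map distance = 500 × 3.056 ≈ 1530 km.

1530 km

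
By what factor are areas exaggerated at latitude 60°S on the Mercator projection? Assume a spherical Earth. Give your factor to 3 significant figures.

4.00

The Mercator projection is conformal; its linear scale factor is the same in every direction and equals sec φ = 1/cos φ.
Areal scale = k² = sec²φ = 1/cos²(60°) = 1/0.5000² = 4.000.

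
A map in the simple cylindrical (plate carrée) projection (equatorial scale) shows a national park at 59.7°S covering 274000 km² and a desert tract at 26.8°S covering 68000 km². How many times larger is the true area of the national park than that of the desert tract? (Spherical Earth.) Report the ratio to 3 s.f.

2.28

Plate carrée has h = 1 and k = sec φ, giving areal scale sec φ; true area = (apparent area) · cos φ.
True area of national park: 274000 × cos(59.7°) = 274000 × 0.5045 = 138200 km².
True area of desert tract: 68000 × cos(26.8°) = 68000 × 0.8926 = 60700 km².
Ratio = 138200 / 60700 ≈ 2.28.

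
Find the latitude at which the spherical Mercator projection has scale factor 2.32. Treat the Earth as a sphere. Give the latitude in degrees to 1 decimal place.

64.5°

Mercator scale is k = sec φ = 1/cos φ.
1/cos φ = 2.32  ⇒  cos φ = 0.4310  ⇒  φ = arccos(0.4310) ≈ 64.5°.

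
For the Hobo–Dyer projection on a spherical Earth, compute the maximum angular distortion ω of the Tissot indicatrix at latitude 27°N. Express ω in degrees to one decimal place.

13.3°

The Hobo–Dyer projection is cylindrical equal-area with φ₀ = 37.5°. Cylindrical equal-area (φ₀ = 37.5°): h = cos φ / cos 37.5° along meridians, k = cos 37.5° / cos φ along parallels; h·k = 1.
At 27°: h = 1.123, k = 0.8904; principal scales a = 1.123, b = 0.8904.
sin(ω/2) = (a − b)/(a + b) = 0.2327/2.013 = 0.1156, so ω = 2 arcsin(0.1156) ≈ 13.3°.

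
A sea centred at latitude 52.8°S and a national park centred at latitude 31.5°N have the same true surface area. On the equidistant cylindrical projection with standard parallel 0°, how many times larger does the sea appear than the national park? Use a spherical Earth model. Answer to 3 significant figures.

For the equirectangular projection with φ₀ = 0 (plate carrée), h = 1 along meridians and k = sec φ along parallels.
Areal scale at 52.8°: h·k = 1.000 × 1.654 = 1.654.
Areal scale at 31.5°: h·k = 1.000 × 1.173 = 1.173.
Ratio = 1.654/1.173 ≈ 1.41.

1.41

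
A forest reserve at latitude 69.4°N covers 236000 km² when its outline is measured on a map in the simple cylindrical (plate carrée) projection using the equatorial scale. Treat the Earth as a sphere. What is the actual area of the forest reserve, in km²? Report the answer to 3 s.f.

83000 km²

In the plate carrée (x = Rλ, y = Rφ), meridians are true-scale (h = 1) and parallels are stretched by k = sec φ.
Areal scale = h·k = 1 × sec φ; at 69.4°, h = 1.000, k = 2.842, so h·k = 2.842.
True area = apparent / (areal scale) = 236000 / 2.842 ≈ 83000 km².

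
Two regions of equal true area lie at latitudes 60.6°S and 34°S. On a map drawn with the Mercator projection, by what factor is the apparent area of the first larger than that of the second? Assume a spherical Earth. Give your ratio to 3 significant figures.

Mercator areal scale is sec²φ.
At 60.6°: sec²(60.6°) = 1/0.4909² = 4.150.
At 34°: sec²(34°) = 1/0.8290² = 1.455.
Ratio = 4.150/1.455 = cos²(34°)/cos²(60.6°) ≈ 2.85.

2.85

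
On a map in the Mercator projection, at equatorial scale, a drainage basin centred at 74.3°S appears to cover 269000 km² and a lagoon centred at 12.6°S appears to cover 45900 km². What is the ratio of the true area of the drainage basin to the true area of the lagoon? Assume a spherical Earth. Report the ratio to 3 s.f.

0.451

On Mercator the areal scale is sec²φ, so true area = apparent × cos²φ.
True area of drainage basin: 269000 × cos²(74.3°) = 269000 × 0.07322 = 19700 km².
True area of lagoon: 45900 × cos²(12.6°) = 45900 × 0.9524 = 43720 km².
Ratio = 19700 / 43720 ≈ 0.451.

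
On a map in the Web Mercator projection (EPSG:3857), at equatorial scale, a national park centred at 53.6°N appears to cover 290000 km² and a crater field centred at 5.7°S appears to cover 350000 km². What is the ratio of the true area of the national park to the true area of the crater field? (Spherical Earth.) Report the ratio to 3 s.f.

0.295

Mercator's areal exaggeration is sec²φ; hence true area = (apparent area) · cos²φ.
True area of national park: 290000 × cos²(53.6°) = 290000 × 0.3521 = 102100 km².
True area of crater field: 350000 × cos²(5.7°) = 350000 × 0.9901 = 346500 km².
Ratio = 102100 / 346500 ≈ 0.295.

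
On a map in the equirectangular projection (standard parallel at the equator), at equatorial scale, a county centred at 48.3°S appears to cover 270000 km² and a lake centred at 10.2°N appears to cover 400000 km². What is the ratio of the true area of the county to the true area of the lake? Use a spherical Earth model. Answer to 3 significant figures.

0.456

On the plate carrée, areal scale = h·k = 1 × sec φ, so true area = apparent × cos φ.
True area of county: 270000 × cos(48.3°) = 270000 × 0.6652 = 179600 km².
True area of lake: 400000 × cos(10.2°) = 400000 × 0.9842 = 393700 km².
Ratio = 179600 / 393700 ≈ 0.456.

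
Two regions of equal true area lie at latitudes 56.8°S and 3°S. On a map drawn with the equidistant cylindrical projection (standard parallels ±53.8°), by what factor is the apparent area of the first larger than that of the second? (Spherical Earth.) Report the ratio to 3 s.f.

1.82

The equidistant cylindrical projection with φ₀ = 53.8° has h = 1 (meridians true) and k = cos φ₀ / cos φ along parallels.
Areal scale at 56.8°: h·k = 1.000 × 1.079 = 1.079.
Areal scale at 3°: h·k = 1.000 × 0.5914 = 0.5914.
Ratio = 1.079/0.5914 ≈ 1.82.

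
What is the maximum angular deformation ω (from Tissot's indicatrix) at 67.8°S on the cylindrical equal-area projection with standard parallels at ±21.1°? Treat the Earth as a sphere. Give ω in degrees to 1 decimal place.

For cylindrical equal-area with standard parallel φ₀, h = cos φ / cos φ₀ and k = cos φ₀ / cos φ, so h·k = 1.
At 67.8°: h = 0.4050, k = 2.469; principal scales a = 2.469, b = 0.4050.
sin(ω/2) = (a − b)/(a + b) = 2.064/2.874 = 0.7182, so ω = 2 arcsin(0.7182) ≈ 91.8°.

91.8°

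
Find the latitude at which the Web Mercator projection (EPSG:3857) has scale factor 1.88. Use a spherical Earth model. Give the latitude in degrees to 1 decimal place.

57.9°

Mercator scale is k = sec φ = 1/cos φ.
1/cos φ = 1.88  ⇒  cos φ = 0.5319  ⇒  φ = arccos(0.5319) ≈ 57.9°.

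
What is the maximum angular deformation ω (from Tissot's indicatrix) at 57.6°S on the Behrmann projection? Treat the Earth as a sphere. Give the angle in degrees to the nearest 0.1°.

53.0°

Behrmann is a cylindrical equal-area projection with standard parallels at ±30°. A cylindrical equal-area projection with standard parallel φ₀ has meridian scale h = cos φ / cos φ₀ and parallel scale k = cos φ₀ / cos φ (so areas are preserved, h·k = 1).
At 57.6°: h = 0.6187, k = 1.616; principal scales a = 1.616, b = 0.6187.
sin(ω/2) = (a − b)/(a + b) = 0.9975/2.235 = 0.4463, so ω = 2 arcsin(0.4463) ≈ 53.0°.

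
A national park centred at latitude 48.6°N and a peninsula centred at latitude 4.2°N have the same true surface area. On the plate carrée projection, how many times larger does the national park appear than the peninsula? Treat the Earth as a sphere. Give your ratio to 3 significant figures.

1.51

Plate carrée maps x = Rλ, y = Rφ. The meridian scale is h = 1 and the parallel scale is k = 1/cos φ = sec φ.
Areal scale at 48.6°: h·k = 1.000 × 1.512 = 1.512.
Areal scale at 4.2°: h·k = 1.000 × 1.003 = 1.003.
Ratio = 1.512/1.003 ≈ 1.51.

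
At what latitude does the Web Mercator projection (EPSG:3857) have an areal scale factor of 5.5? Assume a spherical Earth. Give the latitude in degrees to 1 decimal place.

64.8°

Mercator areal scale is sec²φ.
sec²φ = 5.5  ⇒  cos²φ = 0.1818  ⇒  cos φ = 0.4264.
φ = arccos(0.4264) ≈ 64.8°.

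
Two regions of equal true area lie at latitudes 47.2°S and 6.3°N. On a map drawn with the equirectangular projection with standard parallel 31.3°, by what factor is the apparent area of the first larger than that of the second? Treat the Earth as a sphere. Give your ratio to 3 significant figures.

1.46

The equidistant cylindrical projection with φ₀ = 31.3° has h = 1 (meridians true) and k = cos φ₀ / cos φ along parallels.
Areal scale at 47.2°: h·k = 1.000 × 1.258 = 1.258.
Areal scale at 6.3°: h·k = 1.000 × 0.8597 = 0.8597.
Ratio = 1.258/0.8597 ≈ 1.46.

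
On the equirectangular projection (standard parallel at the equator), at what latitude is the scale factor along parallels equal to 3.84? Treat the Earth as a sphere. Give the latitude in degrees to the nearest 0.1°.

Plate carrée: h = 1, k = sec φ along parallels.
sec φ = 3.84  ⇒  cos φ = 0.2604  ⇒  φ ≈ 74.9°.

74.9°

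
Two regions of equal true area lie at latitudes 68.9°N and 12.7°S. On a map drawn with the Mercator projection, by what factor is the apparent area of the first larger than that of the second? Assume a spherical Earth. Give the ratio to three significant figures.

7.34

Mercator areal scale is sec²φ.
At 68.9°: sec²(68.9°) = 1/0.3600² = 7.716.
At 12.7°: sec²(12.7°) = 1/0.9755² = 1.051.
Ratio = 7.716/1.051 = cos²(12.7°)/cos²(68.9°) ≈ 7.34.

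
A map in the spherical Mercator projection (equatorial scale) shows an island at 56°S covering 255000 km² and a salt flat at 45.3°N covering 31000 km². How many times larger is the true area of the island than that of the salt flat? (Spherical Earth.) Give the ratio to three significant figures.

On Mercator the areal scale is sec²φ, so true area = apparent × cos²φ.
True area of island: 255000 × cos²(56°) = 255000 × 0.3127 = 79740 km².
True area of salt flat: 31000 × cos²(45.3°) = 31000 × 0.4948 = 15340 km².
Ratio = 79740 / 15340 ≈ 5.20.

5.20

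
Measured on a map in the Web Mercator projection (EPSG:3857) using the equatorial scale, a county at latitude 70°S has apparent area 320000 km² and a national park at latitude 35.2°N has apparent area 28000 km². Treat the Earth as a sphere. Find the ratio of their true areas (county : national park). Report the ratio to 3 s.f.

2.00

Since Mercator area scale is 1/cos²φ, the true area equals the apparent area multiplied by cos²φ.
True area of county: 320000 × cos²(70°) = 320000 × 0.1170 = 37430 km².
True area of national park: 28000 × cos²(35.2°) = 28000 × 0.6677 = 18700 km².
Ratio = 37430 / 18700 ≈ 2.00.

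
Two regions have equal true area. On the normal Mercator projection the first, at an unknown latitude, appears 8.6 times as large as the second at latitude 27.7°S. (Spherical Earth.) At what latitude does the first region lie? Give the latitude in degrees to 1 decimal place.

72.4°

On Mercator, (apparent₁)/(apparent₂) = sec²φ₁ / sec²φ₂ when true areas are equal.
cos²φ₂ / cos²φ₁ = 8.6  ⇒  cos φ₁ = cos 27.7° / √8.6 = 0.8854/2.933 = 0.3019.
φ₁ = arccos(0.3019) ≈ 72.4°.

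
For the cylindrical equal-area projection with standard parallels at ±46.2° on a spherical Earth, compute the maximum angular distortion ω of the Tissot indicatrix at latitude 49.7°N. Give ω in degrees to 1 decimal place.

7.8°

Cylindrical equal-area (φ₀ = 46.2°): h = cos φ / cos 46.2° along meridians, k = cos 46.2° / cos φ along parallels; h·k = 1.
At 49.7°: h = 0.9345, k = 1.070; principal scales a = 1.070, b = 0.9345.
sin(ω/2) = (a − b)/(a + b) = 0.1356/2.005 = 0.06767, so ω = 2 arcsin(0.06767) ≈ 7.8°.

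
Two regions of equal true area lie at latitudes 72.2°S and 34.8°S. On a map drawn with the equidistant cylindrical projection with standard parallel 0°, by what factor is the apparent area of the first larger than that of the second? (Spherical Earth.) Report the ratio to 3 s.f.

For the equirectangular projection with φ₀ = 0 (plate carrée), h = 1 along meridians and k = sec φ along parallels.
Areal scale at 72.2°: h·k = 1.000 × 3.271 = 3.271.
Areal scale at 34.8°: h·k = 1.000 × 1.218 = 1.218.
Ratio = 3.271/1.218 ≈ 2.69.

2.69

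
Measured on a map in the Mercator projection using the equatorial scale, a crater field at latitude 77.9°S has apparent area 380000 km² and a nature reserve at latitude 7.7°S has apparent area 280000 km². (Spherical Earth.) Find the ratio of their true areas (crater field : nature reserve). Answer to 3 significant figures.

0.0607

Since Mercator area scale is 1/cos²φ, the true area equals the apparent area multiplied by cos²φ.
True area of crater field: 380000 × cos²(77.9°) = 380000 × 0.04394 = 16700 km².
True area of nature reserve: 280000 × cos²(7.7°) = 280000 × 0.9820 = 275000 km².
Ratio = 16700 / 275000 ≈ 0.0607.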